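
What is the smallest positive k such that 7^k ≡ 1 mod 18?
Powers of 7 mod 18: 7^1≡7, 7^2≡13, 7^3≡1. ord_18(7) = 3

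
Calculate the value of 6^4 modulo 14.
6^{4} = 1296 ≡ 8 mod 14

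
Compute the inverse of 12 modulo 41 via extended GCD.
Extended GCD: 12(-17) + 41(5) = 1. So 12^(-1) ≡ -17 ≡ 24 mod 41. Verify: 12 × 24 = 288 ≡ 1 mod 41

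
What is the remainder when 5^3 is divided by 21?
5^{3} = 125 ≡ 20 (mod 21)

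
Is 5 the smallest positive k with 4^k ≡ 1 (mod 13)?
Powers of 4 mod 13: 4^1≡4, 4^2≡3, 4^3≡12, 4^4≡9, 4^5≡10, 4^6≡1. 4^5≡10≢1, so ord ≠ 5. No, the actual order is 6.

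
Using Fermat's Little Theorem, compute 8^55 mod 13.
By Fermat: 8^{12} ≡ 1 (mod 13). 55 = 4×12 + 7. So 8^{55} ≡ 8^{7} ≡ 5 (mod 13)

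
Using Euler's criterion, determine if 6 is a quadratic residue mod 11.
By Euler's criterion: 6^{5} ≡ 10 mod 11. Since this equals -1 (≡ 10), 6 is not a QR.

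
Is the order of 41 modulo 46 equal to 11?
Powers of 41 mod 46: 41^1≡41, 41^2≡25, 41^3≡13, 41^4≡27, 41^5≡3, 41^6≡31, 41^7≡29, 41^8≡39, 41^9≡35, 41^10≡9, 41^11≡1. First k with 41^k≡1 is k=11. Yes, ord_46(41) = 11.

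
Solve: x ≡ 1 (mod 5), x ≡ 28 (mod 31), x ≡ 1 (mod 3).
M = 5 × 31 × 3 = 465. M₁ = 93, y₁ ≡ 2 (mod 5). M₂ = 15, y₂ ≡ 29 (mod 31). M₃ = 155, y₃ ≡ 2 (mod 3). x = 1×93×2 + 28×15×29 + 1×155×2 ≡ 121 (mod 465)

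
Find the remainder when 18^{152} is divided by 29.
By Fermat: 18^{28} ≡ 1 (mod 29). 152 = 5×28 + 12. So 18^{152} ≡ 18^{12} ≡ 23 (mod 29)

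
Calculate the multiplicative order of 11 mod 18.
Powers of 11 mod 18: 11^1≡11, 11^2≡13, 11^3≡17, 11^4≡7, 11^5≡5, 11^6≡1. So the order of 11 is 6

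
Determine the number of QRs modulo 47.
For prime 47, there are (p-1)/2 = (47-1)/2 = 23 quadratic residues (excluding 0).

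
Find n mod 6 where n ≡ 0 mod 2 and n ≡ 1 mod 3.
M = 2 × 3 = 6. M₁ = 3, y₁ ≡ 1 mod 2. M₂ = 2, y₂ ≡ 2 mod 3. n = 0×3×1 + 1×2×2 ≡ 4 mod 6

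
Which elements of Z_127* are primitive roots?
There are φ(126) = 36 primitive roots mod 127: {3, 6, 7, 12, 14, 23, 29, 39, 43, 45, 46, 48, 53, 55, 56, 57, 58, 65, 67, 78, 83, 85, 86, 91, 92, 93, 96, 97, 101, 106, 109, 110, 112, 114, 116, 118}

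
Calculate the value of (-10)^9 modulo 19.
By repeated squaring (mod 19): (-10)^{1}≡9, (-10)^{2}≡5, (-10)^{4}≡6, (-10)^{8}≡17. Then (-10)^{9} = (-10)^{8+1} ≡ 17 × 9 ≡ 1 (mod 19)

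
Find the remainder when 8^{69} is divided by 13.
By Fermat: 8^{12} ≡ 1 (mod 13). 69 = 5×12 + 9. So 8^{69} ≡ 8^{9} ≡ 8 (mod 13)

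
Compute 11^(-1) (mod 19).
Since 19 is prime, by Fermat 11^(-1) ≡ 11^{17} ≡ 7 (mod 19). Verify: 11 × 7 = 77 ≡ 1 (mod 19)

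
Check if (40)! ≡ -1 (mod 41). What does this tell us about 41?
(40)! mod 41 = 40. Since this equals -1 (mod 41), Wilson confirms 41 is prime.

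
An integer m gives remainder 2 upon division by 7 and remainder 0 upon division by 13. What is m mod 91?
M = 7 × 13 = 91. M₁ = 13, y₁ ≡ 6 mod 7. M₂ = 7, y₂ ≡ 2 mod 13. m = 2×13×6 + 0×7×2 ≡ 65 mod 91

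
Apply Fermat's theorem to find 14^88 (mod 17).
By Fermat: 14^{16} ≡ 1 (mod 17). 88 = 5×16 + 8. So 14^{88} ≡ 14^{8} ≡ 16 (mod 17)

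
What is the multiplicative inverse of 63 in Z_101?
Since 101 is prime, by Fermat 63^(-1) ≡ 63^{99} ≡ 93 (mod 101). Verify: 63 × 93 = 5859 ≡ 1 (mod 101)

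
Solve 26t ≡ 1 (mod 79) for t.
Since 79 is prime, by Fermat 26^(-1) ≡ 26^{77} ≡ 76 (mod 79). Verify: 26 × 76 = 1976 ≡ 1 (mod 79)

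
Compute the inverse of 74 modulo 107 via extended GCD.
Extended GCD: 74(-13) + 107(9) = 1. So 74^(-1) ≡ -13 ≡ 94 (mod 107). Verify: 74 × 94 = 6956 ≡ 1 (mod 107)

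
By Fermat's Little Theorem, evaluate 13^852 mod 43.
By Fermat: 13^{42} ≡ 1 mod 43. 852 ≡ 12 mod 42. So 13^{852} ≡ 13^{12} ≡ 41 mod 43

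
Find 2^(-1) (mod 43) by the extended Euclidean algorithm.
Extended GCD: 2(-21) + 43(1) = 1. So 2^(-1) ≡ -21 ≡ 22 (mod 43). Verify: 2 × 22 = 44 ≡ 1 (mod 43)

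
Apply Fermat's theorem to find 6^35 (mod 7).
By Fermat: 6^{6} ≡ 1 (mod 7). 35 = 5×6 + 5. So 6^{35} ≡ 6^{5} ≡ 6 (mod 7)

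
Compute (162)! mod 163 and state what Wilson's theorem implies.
(162)! mod 163 = 162. Since this equals -1 mod 163, Wilson confirms 163 is prime.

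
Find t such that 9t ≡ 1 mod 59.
Since 59 is prime, by Fermat 9^(-1) ≡ 9^{57} ≡ 46 mod 59. Verify: 9 × 46 = 414 ≡ 1 mod 59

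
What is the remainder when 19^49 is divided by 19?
By repeated squaring (mod 19): 19^{1}≡0, 19^{2}≡0, 19^{4}≡0, 19^{8}≡0, 19^{16}≡0, 19^{32}≡0. Then 19^{49} = 19^{32+16+1} ≡ 0 × 0 × 0 ≡ 0 (mod 19)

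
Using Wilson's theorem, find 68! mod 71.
(70)! = (68)! × (69) × (70) ≡ -1 mod 71. So (68)! ≡ -1 × [(70)(69)]^(-1) ≡ 35 mod 71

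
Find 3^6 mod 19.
By repeated squaring mod 19: 3^{1}≡3, 3^{2}≡9, 3^{4}≡5. Then 3^{6} = 3^{4+2} ≡ 5 × 9 ≡ 7 mod 19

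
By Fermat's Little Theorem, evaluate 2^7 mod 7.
By Fermat: 2^{6} ≡ 1 mod 7. So 2^{7} = 2^{6} · 2^{1} ≡ 2^{1} ≡ 2 mod 7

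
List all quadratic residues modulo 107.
QRs mod 107: {1, 3, 4, 9, 10, 11, 12, 13, 14, 16, 19, 23, 25, 27, 29, 30, 33, 34, 35, 36, 37, 39, 40, 41, 42, 44, 47, 48, 49, 52, 53, 56, 57, 61, 62, 64, 69, 75, 76, 79, 81, 83, 85, 86, 87, 89, 90, 92, 99, 100, 101, 102, 105}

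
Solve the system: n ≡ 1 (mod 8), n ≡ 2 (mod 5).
M = 8 × 5 = 40. M₁ = 5, y₁ ≡ 5 (mod 8). M₂ = 8, y₂ ≡ 2 (mod 5). n = 1×5×5 + 2×8×2 ≡ 17 (mod 40)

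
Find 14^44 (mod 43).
Using Fermat: 14^{42} ≡ 1 (mod 43). 44 ≡ 2 (mod 42). So 14^{44} ≡ 14^{2} ≡ 24 (mod 43)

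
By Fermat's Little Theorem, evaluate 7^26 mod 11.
By Fermat: 7^{10} ≡ 1 (mod 11). 26 = 2×10 + 6. So 7^{26} ≡ 7^{6} ≡ 4 (mod 11)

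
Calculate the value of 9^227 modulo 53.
Using Fermat: 9^{52} ≡ 1 mod 53. 227 ≡ 19 mod 52. So 9^{227} ≡ 9^{19} ≡ 43 mod 53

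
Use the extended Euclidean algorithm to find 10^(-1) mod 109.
Extended GCD: 10(11) + 109(-1) = 1. So 10^(-1) ≡ 11 (mod 109). Verify: 10 × 11 = 110 ≡ 1 (mod 109)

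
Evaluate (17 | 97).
(17/97) = 17^{48} mod 97 = -1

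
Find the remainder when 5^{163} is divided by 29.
By Fermat: 5^{28} ≡ 1 mod 29. 163 = 5×28 + 23. So 5^{163} ≡ 5^{23} ≡ 4 mod 29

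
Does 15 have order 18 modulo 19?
ord_19(15) divides 18. For each prime q|18: 15^{9}≡18, 15^{6}≡11, none ≡ 1. So 15 has order 18 and is a primitive root mod 19.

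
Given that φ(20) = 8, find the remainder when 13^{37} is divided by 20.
By Euler: 13^{8} ≡ 1 mod 20 since gcd(13, 20) = 1. 37 = 4×8 + 5. So 13^{37} ≡ 13^{5} ≡ 13 mod 20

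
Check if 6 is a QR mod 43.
By Euler's criterion: 6^{21} ≡ 1 (mod 43). Since this equals 1, 6 is a QR.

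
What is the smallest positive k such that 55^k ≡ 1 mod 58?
Powers of 55 mod 58: 55^1≡55, 55^2≡9, 55^3≡31, 55^4≡23, 55^5≡47, 55^6≡33, 55^7≡17, 55^8≡7, 55^9≡37, 55^10≡5, 55^11≡43, 55^12≡45, 55^13≡39, 55^14≡57, 55^15≡3, 55^16≡49, 55^17≡27, 55^18≡35, 55^19≡11, 55^20≡25, 55^21≡41, 55^22≡51, 55^23≡21, 55^24≡53, 55^25≡15, 55^26≡13, 55^27≡19, 55^28≡1. Order = 28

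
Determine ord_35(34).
Powers of 34 mod 35: 34^1≡34, 34^2≡1. So the order of 34 is 2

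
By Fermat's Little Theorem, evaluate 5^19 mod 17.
By Fermat: 5^{16} ≡ 1 (mod 17). So 5^{19} = 5^{16} · 5^{3} ≡ 5^{3} ≡ 6 (mod 17)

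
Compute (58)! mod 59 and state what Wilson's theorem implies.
(58)! mod 59 = 58. Since this equals -1 mod 59, Wilson confirms 59 is prime.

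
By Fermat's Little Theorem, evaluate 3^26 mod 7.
By Fermat: 3^{6} ≡ 1 mod 7. 26 = 4×6 + 2. So 3^{26} ≡ 3^{2} ≡ 2 mod 7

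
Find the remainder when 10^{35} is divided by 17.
By Fermat: 10^{16} ≡ 1 (mod 17). 35 = 2×16 + 3. So 10^{35} ≡ 10^{3} ≡ 14 (mod 17)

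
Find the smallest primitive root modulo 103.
g = 5. For each prime q|102: 5^{51}≡102, 5^{34}≡56, 5^{6}≡72, none ≡ 1, so ord_103(5) = 102 and 5 is a primitive root.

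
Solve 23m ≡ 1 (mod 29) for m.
Since 29 is prime, by Fermat 23^(-1) ≡ 23^{27} ≡ 24 (mod 29). Verify: 23 × 24 = 552 ≡ 1 (mod 29)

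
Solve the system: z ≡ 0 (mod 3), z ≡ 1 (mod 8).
M = 3 × 8 = 24. M₁ = 8, y₁ ≡ 2 (mod 3). M₂ = 3, y₂ ≡ 3 (mod 8). z = 0×8×2 + 1×3×3 ≡ 9 (mod 24)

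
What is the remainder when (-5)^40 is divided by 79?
By repeated squaring mod 79: (-5)^{1}≡74, (-5)^{2}≡25, (-5)^{4}≡72, (-5)^{8}≡49, (-5)^{16}≡31, (-5)^{32}≡13. Then (-5)^{40} = (-5)^{32+8} ≡ 13 × 49 ≡ 5 mod 79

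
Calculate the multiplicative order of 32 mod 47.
Powers of 32 mod 47: 32^1≡32, 32^2≡37, 32^3≡9, 32^4≡6, 32^5≡4, 32^6≡34, 32^7≡7, 32^8≡36, 32^9≡24, 32^10≡16, 32^11≡42, 32^12≡28, 32^13≡3, 32^14≡2, 32^15≡17, 32^16≡27, 32^17≡18, 32^18≡12, 32^19≡8, 32^20≡21, 32^21≡14, 32^22≡25, 32^23≡1. ord_47(32) = 23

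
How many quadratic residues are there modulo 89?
Exactly half the non-zero residues mod a prime are QRs: (89-1)/2 = 44.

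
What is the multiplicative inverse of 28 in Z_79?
Since 79 is prime, by Fermat 28^(-1) ≡ 28^{77} ≡ 48 mod 79. Verify: 28 × 48 = 1344 ≡ 1 mod 79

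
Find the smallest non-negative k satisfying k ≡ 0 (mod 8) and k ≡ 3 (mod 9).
M = 8 × 9 = 72. M₁ = 9, y₁ ≡ 1 (mod 8). M₂ = 8, y₂ ≡ 8 (mod 9). k = 0×9×1 + 3×8×8 ≡ 48 (mod 72)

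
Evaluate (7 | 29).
(7/29) = 7^{14} mod 29 = 1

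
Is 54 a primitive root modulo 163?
54^{81} ≡ 1 mod 163 and 81 < 162, so ord_163(54) = 81 ≠ 162 and 54 is not a primitive root.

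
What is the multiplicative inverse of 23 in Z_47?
Since 47 is prime, by Fermat 23^(-1) ≡ 23^{45} ≡ 45 mod 47. Verify: 23 × 45 = 1035 ≡ 1 mod 47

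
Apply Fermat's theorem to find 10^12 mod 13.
By Fermat's Little Theorem, 10^{12} ≡ 1 mod 13 since 13 is prime and gcd(10, 13) = 1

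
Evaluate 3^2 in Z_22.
3^{2} = 9 ≡ 9 mod 22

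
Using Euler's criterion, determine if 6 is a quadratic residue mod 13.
By Euler's criterion: 6^{6} ≡ 12 mod 13. Since this equals -1 (≡ 12), 6 is not a QR.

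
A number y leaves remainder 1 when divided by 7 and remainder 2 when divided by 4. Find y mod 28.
M = 7 × 4 = 28. M₁ = 4, y₁ ≡ 2 mod 7. M₂ = 7, y₂ ≡ 3 mod 4. y = 1×4×2 + 2×7×3 ≡ 22 mod 28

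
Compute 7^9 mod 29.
By repeated squaring mod 29: 7^{1}≡7, 7^{2}≡20, 7^{4}≡23, 7^{8}≡7. Then 7^{9} = 7^{8+1} ≡ 7 × 7 ≡ 20 mod 29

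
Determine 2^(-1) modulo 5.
Since 5 is prime, by Fermat 2^(-1) ≡ 2^{3} ≡ 3 mod 5. Verify: 2 × 3 = 6 ≡ 1 mod 5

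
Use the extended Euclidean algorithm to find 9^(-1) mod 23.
Extended GCD: 9(-5) + 23(2) = 1. So 9^(-1) ≡ -5 ≡ 18 mod 23. Verify: 9 × 18 = 162 ≡ 1 mod 23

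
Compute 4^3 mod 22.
4^{3} = 64 ≡ 20 mod 22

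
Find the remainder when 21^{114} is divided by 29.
By Fermat: 21^{28} ≡ 1 (mod 29). 114 = 4×28 + 2. So 21^{114} ≡ 21^{2} ≡ 6 (mod 29)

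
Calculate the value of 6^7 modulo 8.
By repeated squaring mod 8: 6^{1}≡6, 6^{2}≡4, 6^{4}≡0. Then 6^{7} = 6^{4+2+1} ≡ 0 × 4 × 6 ≡ 0 mod 8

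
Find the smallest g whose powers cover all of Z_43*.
g = 3. For each prime q|42: 3^{21}≡42, 3^{14}≡36, 3^{6}≡41, none ≡ 1, so ord_43(3) = 42 and 3 is a primitive root.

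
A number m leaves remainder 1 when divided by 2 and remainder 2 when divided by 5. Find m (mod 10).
M = 2 × 5 = 10. M₁ = 5, y₁ ≡ 1 (mod 2). M₂ = 2, y₂ ≡ 3 (mod 5). m = 1×5×1 + 2×2×3 ≡ 7 (mod 10)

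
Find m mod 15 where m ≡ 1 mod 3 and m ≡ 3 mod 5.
M = 3 × 5 = 15. M₁ = 5, y₁ ≡ 2 mod 3. M₂ = 3, y₂ ≡ 2 mod 5. m = 1×5×2 + 3×3×2 ≡ 13 mod 15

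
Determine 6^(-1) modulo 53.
Since 53 is prime, by Fermat 6^(-1) ≡ 6^{51} ≡ 9 mod 53. Verify: 6 × 9 = 54 ≡ 1 mod 53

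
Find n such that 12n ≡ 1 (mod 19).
Since 19 is prime, by Fermat 12^(-1) ≡ 12^{17} ≡ 8 (mod 19). Verify: 12 × 8 = 96 ≡ 1 (mod 19)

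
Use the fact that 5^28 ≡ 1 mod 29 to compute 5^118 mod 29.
By Fermat: 5^{28} ≡ 1 mod 29. 118 = 4×28 + 6. So 5^{118} ≡ 5^{6} ≡ 23 mod 29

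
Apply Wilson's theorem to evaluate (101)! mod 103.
(102)! = (101)! × (102) ≡ -1 (mod 103). So (101)! ≡ -1 × (102)^(-1) ≡ (-1)×(-1) = 1 (mod 103)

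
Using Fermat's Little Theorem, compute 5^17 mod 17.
By Fermat: 5^{16} ≡ 1 mod 17. So 5^{17} = 5^{16} · 5^{1} ≡ 5^{1} ≡ 5 mod 17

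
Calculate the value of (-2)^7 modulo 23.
By repeated squaring mod 23: (-2)^{1}≡21, (-2)^{2}≡4, (-2)^{4}≡16. Then (-2)^{7} = (-2)^{4+2+1} ≡ 16 × 4 × 21 ≡ 10 mod 23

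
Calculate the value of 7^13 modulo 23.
By repeated squaring (mod 23): 7^{1}≡7, 7^{2}≡3, 7^{4}≡9, 7^{8}≡12. Then 7^{13} = 7^{8+4+1} ≡ 12 × 9 × 7 ≡ 20 (mod 23)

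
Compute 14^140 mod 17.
Using Fermat: 14^{16} ≡ 1 (mod 17). 140 ≡ 12 (mod 16). So 14^{140} ≡ 14^{12} ≡ 4 (mod 17)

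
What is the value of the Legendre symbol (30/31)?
(30/31) = 30^{15} mod 31 = -1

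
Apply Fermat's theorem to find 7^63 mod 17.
By Fermat: 7^{16} ≡ 1 mod 17. 63 = 3×16 + 15. So 7^{63} ≡ 7^{15} ≡ 5 mod 17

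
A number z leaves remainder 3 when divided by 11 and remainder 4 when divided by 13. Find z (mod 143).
M = 11 × 13 = 143. M₁ = 13, y₁ ≡ 6 (mod 11). M₂ = 11, y₂ ≡ 6 (mod 13). z = 3×13×6 + 4×11×6 ≡ 69 (mod 143)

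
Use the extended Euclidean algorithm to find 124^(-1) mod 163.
Extended GCD: 124(-46) + 163(35) = 1. So 124^(-1) ≡ -46 ≡ 117 (mod 163). Verify: 124 × 117 = 14508 ≡ 1 (mod 163)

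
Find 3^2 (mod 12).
3^{2} = 9 ≡ 9 (mod 12)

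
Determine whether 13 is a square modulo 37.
By Euler's criterion: 13^{18} ≡ 36 (mod 37). Since this equals -1 (≡ 36), 13 is not a QR.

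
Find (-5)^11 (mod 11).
Using Fermat: (-5)^{10} ≡ 1 (mod 11). 11 ≡ 1 (mod 10). So (-5)^{11} ≡ (-5)^{1} ≡ 6 (mod 11)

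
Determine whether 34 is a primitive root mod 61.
34^{5} ≡ 1 (mod 61) and 5 < 60, so ord_61(34) = 5 ≠ 60 and 34 is not a primitive root.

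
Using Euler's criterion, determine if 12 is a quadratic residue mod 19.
By Euler's criterion: 12^{9} ≡ 18 mod 19. Since this equals -1 (≡ 18), 12 is not a QR.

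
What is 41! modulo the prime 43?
(42)! = (41)! × (42) ≡ -1 (mod 43). So (41)! ≡ -1 × (42)^(-1) ≡ (-1)×(-1) = 1 (mod 43)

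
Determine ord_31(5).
Powers of 5 mod 31: 5^1≡5, 5^2≡25, 5^3≡1. ord_31(5) = 3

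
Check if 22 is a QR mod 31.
By Euler's criterion: 22^{15} ≡ 30 mod 31. Since this equals -1 (≡ 30), 22 is not a QR.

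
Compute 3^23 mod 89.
By repeated squaring (mod 89): 3^{1}≡3, 3^{2}≡9, 3^{4}≡81, 3^{8}≡64, 3^{16}≡2. Then 3^{23} = 3^{16+4+2+1} ≡ 2 × 81 × 9 × 3 ≡ 13 (mod 89)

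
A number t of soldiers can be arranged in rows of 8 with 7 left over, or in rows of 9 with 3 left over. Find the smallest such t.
M = 8 × 9 = 72. M₁ = 9, y₁ ≡ 1 mod 8. M₂ = 8, y₂ ≡ 8 mod 9. t = 7×9×1 + 3×8×8 ≡ 39 mod 72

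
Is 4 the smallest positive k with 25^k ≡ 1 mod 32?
Powers of 25 mod 32: 25^1≡25, 25^2≡17, 25^3≡9, 25^4≡1. First k with 25^k≡1 is k=4. Yes, ord_32(25) = 4.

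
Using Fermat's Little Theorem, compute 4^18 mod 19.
By Fermat's Little Theorem, 4^{18} ≡ 1 (mod 19) since 19 is prime and gcd(4, 19) = 1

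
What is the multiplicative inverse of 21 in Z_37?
Since 37 is prime, by Fermat 21^(-1) ≡ 21^{35} ≡ 30 mod 37. Verify: 21 × 30 = 630 ≡ 1 mod 37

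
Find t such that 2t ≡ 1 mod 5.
Since 5 is prime, by Fermat 2^(-1) ≡ 2^{3} ≡ 3 mod 5. Verify: 2 × 3 = 6 ≡ 1 mod 5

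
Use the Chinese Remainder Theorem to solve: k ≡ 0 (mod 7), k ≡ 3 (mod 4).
M = 7 × 4 = 28. M₁ = 4, y₁ ≡ 2 (mod 7). M₂ = 7, y₂ ≡ 3 (mod 4). k = 0×4×2 + 3×7×3 ≡ 7 (mod 28)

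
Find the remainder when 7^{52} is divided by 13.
By Fermat: 7^{12} ≡ 1 mod 13. 52 = 4×12 + 4. So 7^{52} ≡ 7^{4} ≡ 9 mod 13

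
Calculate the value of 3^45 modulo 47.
By repeated squaring mod 47: 3^{1}≡3, 3^{2}≡9, 3^{4}≡34, 3^{8}≡28, 3^{16}≡32, 3^{32}≡37. Then 3^{45} = 3^{32+8+4+1} ≡ 37 × 28 × 34 × 3 ≡ 16 mod 47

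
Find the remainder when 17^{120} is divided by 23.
By Fermat: 17^{22} ≡ 1 mod 23. 120 = 5×22 + 10. So 17^{120} ≡ 17^{10} ≡ 4 mod 23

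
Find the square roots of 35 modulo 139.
The square roots of 35 mod 139 are 69 and 70. Verify: 69² = 4761 ≡ 35 mod 139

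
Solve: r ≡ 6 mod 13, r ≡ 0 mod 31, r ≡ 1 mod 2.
M = 13 × 31 × 2 = 806. M₁ = 62, y₁ ≡ 4 mod 13. M₂ = 26, y₂ ≡ 6 mod 31. M₃ = 403, y₃ ≡ 1 mod 2. r = 6×62×4 + 0×26×6 + 1×403×1 ≡ 279 mod 806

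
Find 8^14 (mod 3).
Using Fermat: 8^{2} ≡ 1 (mod 3). 14 ≡ 0 (mod 2). So 8^{14} ≡ 8^{0} ≡ 1 (mod 3)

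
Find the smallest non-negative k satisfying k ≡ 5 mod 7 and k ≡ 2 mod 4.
M = 7 × 4 = 28. M₁ = 4, y₁ ≡ 2 mod 7. M₂ = 7, y₂ ≡ 3 mod 4. k = 5×4×2 + 2×7×3 ≡ 26 mod 28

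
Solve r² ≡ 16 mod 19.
The square roots of 16 mod 19 are 4 and 15. Verify: 4² = 16 ≡ 16 mod 19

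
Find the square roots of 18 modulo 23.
The square roots of 18 mod 23 are 8 and 15. Verify: 8² = 64 ≡ 18 mod 23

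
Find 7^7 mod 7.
By repeated squaring mod 7: 7^{1}≡0, 7^{2}≡0, 7^{4}≡0. Then 7^{7} = 7^{4+2+1} ≡ 0 × 0 × 0 ≡ 0 mod 7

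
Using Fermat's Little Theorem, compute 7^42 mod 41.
By Fermat: 7^{40} ≡ 1 (mod 41). So 7^{42} = 7^{40} · 7^{2} ≡ 7^{2} ≡ 8 (mod 41)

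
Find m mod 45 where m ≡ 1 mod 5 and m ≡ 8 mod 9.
M = 5 × 9 = 45. M₁ = 9, y₁ ≡ 4 mod 5. M₂ = 5, y₂ ≡ 2 mod 9. m = 1×9×4 + 8×5×2 ≡ 26 mod 45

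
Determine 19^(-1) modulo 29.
Since 29 is prime, by Fermat 19^(-1) ≡ 19^{27} ≡ 26 (mod 29). Verify: 19 × 26 = 494 ≡ 1 (mod 29)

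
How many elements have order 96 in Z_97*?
A prime p has φ(p-1) primitive roots; here φ(96) = 32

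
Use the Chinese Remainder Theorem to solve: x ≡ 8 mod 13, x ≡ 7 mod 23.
M = 13 × 23 = 299. M₁ = 23, y₁ ≡ 4 mod 13. M₂ = 13, y₂ ≡ 16 mod 23. x = 8×23×4 + 7×13×16 ≡ 99 mod 299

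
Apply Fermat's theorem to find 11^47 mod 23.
By Fermat: 11^{22} ≡ 1 mod 23. 47 = 2×22 + 3. So 11^{47} ≡ 11^{3} ≡ 20 mod 23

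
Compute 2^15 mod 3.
Using Fermat: 2^{2} ≡ 1 mod 3. 15 ≡ 1 mod 2. So 2^{15} ≡ 2^{1} ≡ 2 mod 3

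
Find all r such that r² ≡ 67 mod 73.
The square roots of 67 mod 73 are 33 and 40. Verify: 33² = 1089 ≡ 67 mod 73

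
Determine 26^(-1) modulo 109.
Since 109 is prime, by Fermat 26^(-1) ≡ 26^{107} ≡ 21 mod 109. Verify: 26 × 21 = 546 ≡ 1 mod 109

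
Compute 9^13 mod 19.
By repeated squaring (mod 19): 9^{1}≡9, 9^{2}≡5, 9^{4}≡6, 9^{8}≡17. Then 9^{13} = 9^{8+4+1} ≡ 17 × 6 × 9 ≡ 6 (mod 19)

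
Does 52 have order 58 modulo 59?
ord_59(52) divides 58. For each prime q|58: 52^{29}≡58, 52^{2}≡49, none ≡ 1. So 52 has order 58 and is a primitive root mod 59.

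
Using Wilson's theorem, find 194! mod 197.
(196)! = (194)! × (195) × (196) ≡ -1 mod 197. So (194)! ≡ -1 × [(196)(195)]^(-1) ≡ 98 mod 197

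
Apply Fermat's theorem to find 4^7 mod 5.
By Fermat: 4^{4} ≡ 1 mod 5. So 4^{7} = 4^{4} · 4^{3} ≡ 4^{3} ≡ 4 mod 5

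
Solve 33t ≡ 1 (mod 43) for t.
Since 43 is prime, by Fermat 33^(-1) ≡ 33^{41} ≡ 30 (mod 43). Verify: 33 × 30 = 990 ≡ 1 (mod 43)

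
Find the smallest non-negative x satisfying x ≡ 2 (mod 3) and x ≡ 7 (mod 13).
M = 3 × 13 = 39. M₁ = 13, y₁ ≡ 1 (mod 3). M₂ = 3, y₂ ≡ 9 (mod 13). x = 2×13×1 + 7×3×9 ≡ 20 (mod 39)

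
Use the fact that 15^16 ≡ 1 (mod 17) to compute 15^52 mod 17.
By Fermat: 15^{16} ≡ 1 (mod 17). 52 = 3×16 + 4. So 15^{52} ≡ 15^{4} ≡ 16 (mod 17)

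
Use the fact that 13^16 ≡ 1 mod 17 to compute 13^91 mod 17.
By Fermat: 13^{16} ≡ 1 mod 17. 91 = 5×16 + 11. So 13^{91} ≡ 13^{11} ≡ 4 mod 17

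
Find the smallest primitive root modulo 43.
g = 3. Powers: [3, 9, 27, 38, 28, 41, 37, ...] generates all 42 non-zero residues.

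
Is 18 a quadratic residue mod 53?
By Euler's criterion: 18^{26} ≡ 52 mod 53. Since this equals -1 (≡ 52), 18 is not a QR.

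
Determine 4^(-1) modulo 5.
Since 5 is prime, by Fermat 4^(-1) ≡ 4^{3} ≡ 4 (mod 5). Verify: 4 × 4 = 16 ≡ 1 (mod 5)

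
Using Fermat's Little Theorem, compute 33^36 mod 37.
By Fermat's Little Theorem, 33^{36} ≡ 1 (mod 37) since 37 is prime and gcd(33, 37) = 1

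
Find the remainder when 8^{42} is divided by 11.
By Fermat: 8^{10} ≡ 1 mod 11. 42 = 4×10 + 2. So 8^{42} ≡ 8^{2} ≡ 9 mod 11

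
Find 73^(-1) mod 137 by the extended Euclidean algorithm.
Extended GCD: 73(-15) + 137(8) = 1. So 73^(-1) ≡ -15 ≡ 122 mod 137. Verify: 73 × 122 = 8906 ≡ 1 mod 137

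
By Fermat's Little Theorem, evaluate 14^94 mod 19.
By Fermat: 14^{18} ≡ 1 mod 19. 94 = 5×18 + 4. So 14^{94} ≡ 14^{4} ≡ 17 mod 19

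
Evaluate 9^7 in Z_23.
By repeated squaring mod 23: 9^{1}≡9, 9^{2}≡12, 9^{4}≡6. Then 9^{7} = 9^{4+2+1} ≡ 6 × 12 × 9 ≡ 4 mod 23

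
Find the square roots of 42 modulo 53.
The square roots of 42 mod 53 are 28 and 25. Verify: 28² = 784 ≡ 42 mod 53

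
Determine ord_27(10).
Powers of 10 mod 27: 10^1≡10, 10^2≡19, 10^3≡1. ord_27(10) = 3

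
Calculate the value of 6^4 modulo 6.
6^{4} = 1296 ≡ 0 (mod 6)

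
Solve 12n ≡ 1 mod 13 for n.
Since 13 is prime, by Fermat 12^(-1) ≡ 12^{11} ≡ 12 mod 13. Verify: 12 × 12 = 144 ≡ 1 mod 13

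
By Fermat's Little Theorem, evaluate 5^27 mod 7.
By Fermat: 5^{6} ≡ 1 (mod 7). 27 = 4×6 + 3. So 5^{27} ≡ 5^{3} ≡ 6 (mod 7)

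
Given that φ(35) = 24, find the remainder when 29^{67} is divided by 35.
By Euler: 29^{24} ≡ 1 mod 35 since gcd(29, 35) = 1. 67 = 2×24 + 19. So 29^{67} ≡ 29^{19} ≡ 29 mod 35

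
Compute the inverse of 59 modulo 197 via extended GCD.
Extended GCD: 59(-10) + 197(3) = 1. So 59^(-1) ≡ -10 ≡ 187 (mod 197). Verify: 59 × 187 = 11033 ≡ 1 (mod 197)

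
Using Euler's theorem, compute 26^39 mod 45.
By Euler: 26^{24} ≡ 1 mod 45 since gcd(26, 45) = 1. 39 = 1×24 + 15. So 26^{39} ≡ 26^{15} ≡ 26 mod 45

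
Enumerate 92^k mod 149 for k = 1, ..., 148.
92^1, 92^2, ..., 92^{148} mod 149: [92, 120, 14, 96, 41, 47, 3, 127, 62, 42, 139, 123, 141, 9, 83, 37, 126, 119, 71, 125, 27, 100, 111, 80, 59, 64, 77, 81, 2, 35, 91, 28, 43, 82, 94, 6, 105, 124, 84, 129, 97, 133, 18, 17, 74, 103, 89, 142, 101, 54, 51, 73, 11, 118, 128, 5, 13, 4, 70, 33, 56, 86, 15, 39, 12, 61, 99, 19, 109, 45, 117, 36, 34, 148, 57, 29, 135, 53, 108, 102, 146, 22, 87, 107, 10, 26, 8, 140, 66, 112, 23, 30, 78, 24, 122, 49, 38, 69, 90, 85, 72, 68, 147, 114, 58, 121, 106, 67, 55, 143, 44, 25, 65, 20, 52, 16, 131, 132, 75, 46, 60, 7, 48, 95, 98, 76, 138, 31, 21, 144, 136, 145, 79, 116, 93, 63, 134, 110, 137, 88, 50, 130, 40, 104, 32, 113, 115, 1]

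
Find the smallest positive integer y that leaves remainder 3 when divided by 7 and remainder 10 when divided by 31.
M = 7 × 31 = 217. M₁ = 31, y₁ ≡ 5 mod 7. M₂ = 7, y₂ ≡ 9 mod 31. y = 3×31×5 + 10×7×9 ≡ 10 mod 217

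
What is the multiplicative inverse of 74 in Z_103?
Since 103 is prime, by Fermat 74^(-1) ≡ 74^{101} ≡ 71 (mod 103). Verify: 74 × 71 = 5254 ≡ 1 (mod 103)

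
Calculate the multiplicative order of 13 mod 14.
Powers of 13 mod 14: 13^1≡13, 13^2≡1. ord_14(13) = 2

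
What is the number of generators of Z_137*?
A prime p has φ(p-1) primitive roots; here φ(136) = 64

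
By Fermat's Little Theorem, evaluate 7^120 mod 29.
By Fermat: 7^{28} ≡ 1 mod 29. 120 = 4×28 + 8. So 7^{120} ≡ 7^{8} ≡ 7 mod 29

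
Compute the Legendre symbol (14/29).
(14/29) = 14^{14} mod 29 = -1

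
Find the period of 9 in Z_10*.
Powers of 9 mod 10: 9^1≡9, 9^2≡1. ord_10(9) = 2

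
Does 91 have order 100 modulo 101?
91^{4} ≡ 1 (mod 101) and 4 < 100, so ord_101(91) = 4 ≠ 100 and 91 is not a primitive root.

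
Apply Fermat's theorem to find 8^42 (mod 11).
By Fermat: 8^{10} ≡ 1 (mod 11). 42 = 4×10 + 2. So 8^{42} ≡ 8^{2} ≡ 9 (mod 11)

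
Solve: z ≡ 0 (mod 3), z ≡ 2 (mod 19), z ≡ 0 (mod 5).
M = 3 × 19 × 5 = 285. M₁ = 95, y₁ ≡ 2 (mod 3). M₂ = 15, y₂ ≡ 14 (mod 19). M₃ = 57, y₃ ≡ 3 (mod 5). z = 0×95×2 + 2×15×14 + 0×57×3 ≡ 135 (mod 285)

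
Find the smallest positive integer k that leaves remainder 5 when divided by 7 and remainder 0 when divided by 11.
M = 7 × 11 = 77. M₁ = 11, y₁ ≡ 2 mod 7. M₂ = 7, y₂ ≡ 8 mod 11. k = 5×11×2 + 0×7×8 ≡ 33 mod 77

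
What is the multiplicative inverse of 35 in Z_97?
Since 97 is prime, by Fermat 35^(-1) ≡ 35^{95} ≡ 61 (mod 97). Verify: 35 × 61 = 2135 ≡ 1 (mod 97)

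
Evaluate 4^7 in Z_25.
By repeated squaring (mod 25): 4^{1}≡4, 4^{2}≡16, 4^{4}≡6. Then 4^{7} = 4^{4+2+1} ≡ 6 × 16 × 4 ≡ 9 (mod 25)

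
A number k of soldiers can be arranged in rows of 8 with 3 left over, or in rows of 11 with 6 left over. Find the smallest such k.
M = 8 × 11 = 88. M₁ = 11, y₁ ≡ 3 (mod 8). M₂ = 8, y₂ ≡ 7 (mod 11). k = 3×11×3 + 6×8×7 ≡ 83 (mod 88)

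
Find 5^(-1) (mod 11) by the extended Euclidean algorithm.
Extended GCD: 5(-2) + 11(1) = 1. So 5^(-1) ≡ -2 ≡ 9 (mod 11). Verify: 5 × 9 = 45 ≡ 1 (mod 11)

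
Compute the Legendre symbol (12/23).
(12/23) = 12^{11} mod 23 = 1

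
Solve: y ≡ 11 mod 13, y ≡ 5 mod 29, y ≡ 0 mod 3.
M = 13 × 29 × 3 = 1131. M₁ = 87, y₁ ≡ 3 mod 13. M₂ = 39, y₂ ≡ 3 mod 29. M₃ = 377, y₃ ≡ 2 mod 3. y = 11×87×3 + 5×39×3 + 0×377×2 ≡ 63 mod 1131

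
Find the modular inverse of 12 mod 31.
Since 31 is prime, by Fermat 12^(-1) ≡ 12^{29} ≡ 13 (mod 31). Verify: 12 × 13 = 156 ≡ 1 (mod 31)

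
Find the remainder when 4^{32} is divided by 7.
By Fermat: 4^{6} ≡ 1 mod 7. 32 = 5×6 + 2. So 4^{32} ≡ 4^{2} ≡ 2 mod 7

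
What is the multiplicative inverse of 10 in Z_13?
Since 13 is prime, by Fermat 10^(-1) ≡ 10^{11} ≡ 4 mod 13. Verify: 10 × 4 = 40 ≡ 1 mod 13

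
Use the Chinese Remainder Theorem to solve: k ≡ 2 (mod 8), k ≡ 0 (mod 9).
M = 8 × 9 = 72. M₁ = 9, y₁ ≡ 1 (mod 8). M₂ = 8, y₂ ≡ 8 (mod 9). k = 2×9×1 + 0×8×8 ≡ 18 (mod 72)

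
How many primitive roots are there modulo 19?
A prime p has φ(p-1) primitive roots; here φ(18) = 6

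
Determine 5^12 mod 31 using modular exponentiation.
By repeated squaring (mod 31): 5^{1}≡5, 5^{2}≡25, 5^{4}≡5, 5^{8}≡25. Then 5^{12} = 5^{8+4} ≡ 25 × 5 ≡ 1 (mod 31)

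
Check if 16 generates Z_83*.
16^{41} ≡ 1 (mod 83) and 41 < 82, so ord_83(16) = 41 ≠ 82 and 16 is not a primitive root.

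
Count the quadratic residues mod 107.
The squaring map on Z_107* is 2-to-1, so there are (106)/2 = 53 QRs.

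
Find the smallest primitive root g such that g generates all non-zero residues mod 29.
g = 2. For each prime q|28: 2^{14}≡28, 2^{4}≡16, none ≡ 1, so ord_29(2) = 28 and 2 is a primitive root.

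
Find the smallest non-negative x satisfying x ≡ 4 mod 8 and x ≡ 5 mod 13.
M = 8 × 13 = 104. M₁ = 13, y₁ ≡ 5 mod 8. M₂ = 8, y₂ ≡ 5 mod 13. x = 4×13×5 + 5×8×5 ≡ 44 mod 104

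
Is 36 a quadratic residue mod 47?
By Euler's criterion: 36^{23} ≡ 1 mod 47. Since this equals 1, 36 is a QR.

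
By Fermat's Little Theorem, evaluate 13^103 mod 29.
By Fermat: 13^{28} ≡ 1 mod 29. 103 = 3×28 + 19. So 13^{103} ≡ 13^{19} ≡ 6 mod 29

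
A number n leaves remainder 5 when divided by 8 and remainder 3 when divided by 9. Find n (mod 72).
M = 8 × 9 = 72. M₁ = 9, y₁ ≡ 1 (mod 8). M₂ = 8, y₂ ≡ 8 (mod 9). n = 5×9×1 + 3×8×8 ≡ 21 (mod 72)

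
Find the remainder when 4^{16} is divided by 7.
By Fermat: 4^{6} ≡ 1 (mod 7). 16 = 2×6 + 4. So 4^{16} ≡ 4^{4} ≡ 4 (mod 7)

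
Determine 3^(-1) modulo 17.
Since 17 is prime, by Fermat 3^(-1) ≡ 3^{15} ≡ 6 (mod 17). Verify: 3 × 6 = 18 ≡ 1 (mod 17)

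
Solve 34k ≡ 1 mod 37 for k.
Since 37 is prime, by Fermat 34^(-1) ≡ 34^{35} ≡ 12 mod 37. Verify: 34 × 12 = 408 ≡ 1 mod 37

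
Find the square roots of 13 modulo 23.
The square roots of 13 mod 23 are 6 and 17. Verify: 6² = 36 ≡ 13 (mod 23)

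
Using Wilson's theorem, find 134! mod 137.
(136)! = (134)! × (135) × (136) ≡ -1 mod 137. So (134)! ≡ -1 × [(136)(135)]^(-1) ≡ 68 mod 137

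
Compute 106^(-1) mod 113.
Since 113 is prime, by Fermat 106^(-1) ≡ 106^{111} ≡ 16 mod 113. Verify: 106 × 16 = 1696 ≡ 1 mod 113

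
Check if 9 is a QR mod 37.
By Euler's criterion: 9^{18} ≡ 1 (mod 37). Since this equals 1, 9 is a QR.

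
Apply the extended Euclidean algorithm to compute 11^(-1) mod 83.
Extended GCD: 11(-15) + 83(2) = 1. So 11^(-1) ≡ -15 ≡ 68 mod 83. Verify: 11 × 68 = 748 ≡ 1 mod 83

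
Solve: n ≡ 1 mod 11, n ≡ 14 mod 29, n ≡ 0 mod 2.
M = 11 × 29 × 2 = 638. M₁ = 58, y₁ ≡ 4 mod 11. M₂ = 22, y₂ ≡ 4 mod 29. M₃ = 319, y₃ ≡ 1 mod 2. n = 1×58×4 + 14×22×4 + 0×319×1 ≡ 188 mod 638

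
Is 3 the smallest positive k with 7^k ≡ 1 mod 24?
Powers of 7 mod 24: 7^1≡7, 7^2≡1. Already 7^2≡1, so the order is 2 < 3. No, the actual order is 2.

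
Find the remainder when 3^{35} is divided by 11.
By Fermat: 3^{10} ≡ 1 mod 11. 35 = 3×10 + 5. So 3^{35} ≡ 3^{5} ≡ 1 mod 11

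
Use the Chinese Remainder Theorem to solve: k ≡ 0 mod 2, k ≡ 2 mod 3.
M = 2 × 3 = 6. M₁ = 3, y₁ ≡ 1 mod 2. M₂ = 2, y₂ ≡ 2 mod 3. k = 0×3×1 + 2×2×2 ≡ 2 mod 6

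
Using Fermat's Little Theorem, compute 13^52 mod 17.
By Fermat: 13^{16} ≡ 1 mod 17. 52 = 3×16 + 4. So 13^{52} ≡ 13^{4} ≡ 1 mod 17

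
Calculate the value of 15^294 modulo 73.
Using Fermat: 15^{72} ≡ 1 (mod 73). 294 ≡ 6 (mod 72). So 15^{294} ≡ 15^{6} ≡ 70 (mod 73)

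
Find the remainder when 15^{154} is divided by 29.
By Fermat: 15^{28} ≡ 1 mod 29. 154 = 5×28 + 14. So 15^{154} ≡ 15^{14} ≡ 28 mod 29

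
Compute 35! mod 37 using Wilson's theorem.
(36)! = (35)! × (36) ≡ -1 mod 37. So (35)! ≡ -1 × (36)^(-1) ≡ (-1)×(-1) = 1 mod 37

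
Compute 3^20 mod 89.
By repeated squaring (mod 89): 3^{1}≡3, 3^{2}≡9, 3^{4}≡81, 3^{8}≡64, 3^{16}≡2. Then 3^{20} = 3^{16+4} ≡ 2 × 81 ≡ 73 (mod 89)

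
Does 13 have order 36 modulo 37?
ord_37(13) divides 36. For each prime q|36: 13^{18}≡36, 13^{12}≡10, none ≡ 1. So 13 has order 36 and is a primitive root mod 37.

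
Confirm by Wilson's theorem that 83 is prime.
(82)! mod 83 = 82. Since this equals -1 mod 83, Wilson confirms 83 is prime.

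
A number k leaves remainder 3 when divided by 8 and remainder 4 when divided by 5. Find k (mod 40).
M = 8 × 5 = 40. M₁ = 5, y₁ ≡ 5 (mod 8). M₂ = 8, y₂ ≡ 2 (mod 5). k = 3×5×5 + 4×8×2 ≡ 19 (mod 40)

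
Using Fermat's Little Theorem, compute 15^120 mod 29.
By Fermat: 15^{28} ≡ 1 (mod 29). 120 = 4×28 + 8. So 15^{120} ≡ 15^{8} ≡ 23 (mod 29)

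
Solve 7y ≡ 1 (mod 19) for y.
Since 19 is prime, by Fermat 7^(-1) ≡ 7^{17} ≡ 11 (mod 19). Verify: 7 × 11 = 77 ≡ 1 (mod 19)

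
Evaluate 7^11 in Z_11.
Using Fermat: 7^{10} ≡ 1 mod 11. 11 ≡ 1 mod 10. So 7^{11} ≡ 7^{1} ≡ 7 mod 11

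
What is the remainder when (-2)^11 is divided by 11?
Using Fermat: (-2)^{10} ≡ 1 mod 11. 11 ≡ 1 mod 10. So (-2)^{11} ≡ (-2)^{1} ≡ 9 mod 11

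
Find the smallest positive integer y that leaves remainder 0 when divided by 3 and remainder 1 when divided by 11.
M = 3 × 11 = 33. M₁ = 11, y₁ ≡ 2 mod 3. M₂ = 3, y₂ ≡ 4 mod 11. y = 0×11×2 + 1×3×4 ≡ 12 mod 33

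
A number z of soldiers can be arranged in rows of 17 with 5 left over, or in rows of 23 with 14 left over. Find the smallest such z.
M = 17 × 23 = 391. M₁ = 23, y₁ ≡ 3 mod 17. M₂ = 17, y₂ ≡ 19 mod 23. z = 5×23×3 + 14×17×19 ≡ 175 mod 391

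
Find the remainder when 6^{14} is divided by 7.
By Fermat: 6^{6} ≡ 1 mod 7. 14 = 2×6 + 2. So 6^{14} ≡ 6^{2} ≡ 1 mod 7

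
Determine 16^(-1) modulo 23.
Since 23 is prime, by Fermat 16^(-1) ≡ 16^{21} ≡ 13 mod 23. Verify: 16 × 13 = 208 ≡ 1 mod 23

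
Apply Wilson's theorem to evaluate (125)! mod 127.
(126)! = (125)! × (126) ≡ -1 (mod 127). So (125)! ≡ -1 × (126)^(-1) ≡ (-1)×(-1) = 1 (mod 127)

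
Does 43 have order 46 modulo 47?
ord_47(43) divides 46. For each prime q|46: 43^{23}≡46, 43^{2}≡16, none ≡ 1. So 43 has order 46 and is a primitive root mod 47.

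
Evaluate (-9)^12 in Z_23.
By repeated squaring (mod 23): (-9)^{1}≡14, (-9)^{2}≡12, (-9)^{4}≡6, (-9)^{8}≡13. Then (-9)^{12} = (-9)^{8+4} ≡ 13 × 6 ≡ 9 (mod 23)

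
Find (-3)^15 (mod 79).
By repeated squaring (mod 79): (-3)^{1}≡76, (-3)^{2}≡9, (-3)^{4}≡2, (-3)^{8}≡4. Then (-3)^{15} = (-3)^{8+4+2+1} ≡ 4 × 2 × 9 × 76 ≡ 21 (mod 79)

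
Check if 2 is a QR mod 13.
By Euler's criterion: 2^{6} ≡ 12 mod 13. Since this equals -1 (≡ 12), 2 is not a QR.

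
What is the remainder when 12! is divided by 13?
By Wilson's theorem, (12)! ≡ -1 ≡ 12 (mod 13)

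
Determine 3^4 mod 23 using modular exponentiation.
3^{4} = 81 ≡ 12 mod 23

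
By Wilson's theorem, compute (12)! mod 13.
By Wilson's theorem, (12)! ≡ -1 ≡ 12 mod 13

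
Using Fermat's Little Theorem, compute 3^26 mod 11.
By Fermat: 3^{10} ≡ 1 mod 11. 26 = 2×10 + 6. So 3^{26} ≡ 3^{6} ≡ 3 mod 11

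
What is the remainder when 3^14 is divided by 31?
By repeated squaring mod 31: 3^{1}≡3, 3^{2}≡9, 3^{4}≡19, 3^{8}≡20. Then 3^{14} = 3^{8+4+2} ≡ 20 × 19 × 9 ≡ 10 mod 31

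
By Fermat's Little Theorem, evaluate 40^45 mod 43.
By Fermat: 40^{42} ≡ 1 (mod 43). So 40^{45} = 40^{42} · 40^{3} ≡ 40^{3} ≡ 16 (mod 43)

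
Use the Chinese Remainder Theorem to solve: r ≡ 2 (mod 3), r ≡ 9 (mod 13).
M = 3 × 13 = 39. M₁ = 13, y₁ ≡ 1 (mod 3). M₂ = 3, y₂ ≡ 9 (mod 13). r = 2×13×1 + 9×3×9 ≡ 35 (mod 39)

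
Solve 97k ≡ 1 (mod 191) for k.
Since 191 is prime, by Fermat 97^(-1) ≡ 97^{189} ≡ 128 (mod 191). Verify: 97 × 128 = 12416 ≡ 1 (mod 191)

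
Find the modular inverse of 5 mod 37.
Since 37 is prime, by Fermat 5^(-1) ≡ 5^{35} ≡ 15 (mod 37). Verify: 5 × 15 = 75 ≡ 1 (mod 37)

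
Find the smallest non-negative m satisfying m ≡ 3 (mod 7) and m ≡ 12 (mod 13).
M = 7 × 13 = 91. M₁ = 13, y₁ ≡ 6 (mod 7). M₂ = 7, y₂ ≡ 2 (mod 13). m = 3×13×6 + 12×7×2 ≡ 38 (mod 91)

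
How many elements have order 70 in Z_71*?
A prime p has φ(p-1) primitive roots; here φ(70) = 24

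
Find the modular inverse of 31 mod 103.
Since 103 is prime, by Fermat 31^(-1) ≡ 31^{101} ≡ 10 mod 103. Verify: 31 × 10 = 310 ≡ 1 mod 103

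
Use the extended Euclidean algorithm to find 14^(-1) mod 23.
Extended GCD: 14(5) + 23(-3) = 1. So 14^(-1) ≡ 5 (mod 23). Verify: 14 × 5 = 70 ≡ 1 (mod 23)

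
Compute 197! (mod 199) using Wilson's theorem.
(198)! = (197)! × (198) ≡ -1 (mod 199). So (197)! ≡ -1 × (198)^(-1) ≡ (-1)×(-1) = 1 (mod 199)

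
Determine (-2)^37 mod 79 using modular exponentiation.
By repeated squaring mod 79: (-2)^{1}≡77, (-2)^{2}≡4, (-2)^{4}≡16, (-2)^{8}≡19, (-2)^{16}≡45, (-2)^{32}≡50. Then (-2)^{37} = (-2)^{32+4+1} ≡ 50 × 16 × 77 ≡ 59 mod 79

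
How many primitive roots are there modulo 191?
A prime p has φ(p-1) primitive roots; here φ(190) = 72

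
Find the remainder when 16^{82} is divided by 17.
By Fermat: 16^{16} ≡ 1 mod 17. 82 = 5×16 + 2. So 16^{82} ≡ 16^{2} ≡ 1 mod 17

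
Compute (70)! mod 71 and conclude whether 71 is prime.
(70)! mod 71 = 70. Since 70 ≡ -1 mod 71, 71 is prime.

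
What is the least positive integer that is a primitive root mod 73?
g = 5. For each prime q|72: 5^{36}≡72, 5^{24}≡8, none ≡ 1, so ord_73(5) = 72 and 5 is a primitive root.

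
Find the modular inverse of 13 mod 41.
Since 41 is prime, by Fermat 13^(-1) ≡ 13^{39} ≡ 19 mod 41. Verify: 13 × 19 = 247 ≡ 1 mod 41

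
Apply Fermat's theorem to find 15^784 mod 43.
By Fermat: 15^{42} ≡ 1 mod 43. 784 ≡ 28 mod 42. So 15^{784} ≡ 15^{28} ≡ 36 mod 43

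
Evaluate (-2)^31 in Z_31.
Using Fermat: (-2)^{30} ≡ 1 mod 31. 31 ≡ 1 mod 30. So (-2)^{31} ≡ (-2)^{1} ≡ 29 mod 31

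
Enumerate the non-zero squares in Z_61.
Squares in Z_61*: {1, 3, 4, 5, 9, 12, 13, 14, 15, 16, 19, 20, 22, 25, 27, 34, 36, 39, 41, 42, 45, 46, 47, 48, 49, 52, 56, 57, 58, 60}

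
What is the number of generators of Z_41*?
There are φ(41-1) = φ(40) = 16 primitive roots modulo 41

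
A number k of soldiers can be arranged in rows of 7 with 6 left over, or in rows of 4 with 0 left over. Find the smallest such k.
M = 7 × 4 = 28. M₁ = 4, y₁ ≡ 2 mod 7. M₂ = 7, y₂ ≡ 3 mod 4. k = 6×4×2 + 0×7×3 ≡ 20 mod 28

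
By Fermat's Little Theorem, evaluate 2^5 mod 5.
By Fermat: 2^{4} ≡ 1 mod 5. So 2^{5} = 2^{4} · 2^{1} ≡ 2^{1} ≡ 2 mod 5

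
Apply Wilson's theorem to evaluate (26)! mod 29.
(28)! = (26)! × (27) × (28) ≡ -1 (mod 29). So (26)! ≡ -1 × [(28)(27)]^(-1) ≡ 14 (mod 29)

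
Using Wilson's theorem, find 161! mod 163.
(162)! = (161)! × (162) ≡ -1 (mod 163). So (161)! ≡ -1 × (162)^(-1) ≡ (-1)×(-1) = 1 (mod 163)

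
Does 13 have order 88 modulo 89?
ord_89(13) divides 88. For each prime q|88: 13^{44}≡88, 13^{8}≡64, none ≡ 1. So 13 has order 88 and is a primitive root mod 89.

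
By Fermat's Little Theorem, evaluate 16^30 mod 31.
By Fermat's Little Theorem, 16^{30} ≡ 1 mod 31 since 31 is prime and gcd(16, 31) = 1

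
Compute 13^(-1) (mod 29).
Since 29 is prime, by Fermat 13^(-1) ≡ 13^{27} ≡ 9 (mod 29). Verify: 13 × 9 = 117 ≡ 1 (mod 29)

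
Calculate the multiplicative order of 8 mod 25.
Powers of 8 mod 25: 8^1≡8, 8^2≡14, 8^3≡12, 8^4≡21, 8^5≡18, 8^6≡19, 8^7≡2, 8^8≡16, 8^9≡3, 8^10≡24, 8^11≡17, 8^12≡11, 8^13≡13, 8^14≡4, 8^15≡7, 8^16≡6, 8^17≡23, 8^18≡9, 8^19≡22, 8^20≡1. Order = 20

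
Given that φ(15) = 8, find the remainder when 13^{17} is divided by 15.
By Euler: 13^{8} ≡ 1 mod 15 since gcd(13, 15) = 1. 17 = 2×8 + 1. So 13^{17} ≡ 13^{1} ≡ 13 mod 15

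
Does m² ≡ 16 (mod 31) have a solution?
By Euler's criterion: 16^{15} ≡ 1 (mod 31). Since this equals 1, 16 is a QR.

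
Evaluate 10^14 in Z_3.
Using Fermat: 10^{2} ≡ 1 mod 3. 14 ≡ 0 mod 2. So 10^{14} ≡ 10^{0} ≡ 1 mod 3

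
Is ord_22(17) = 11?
Powers of 17 mod 22: 17^1≡17, 17^2≡3, 17^3≡7, 17^4≡9, 17^5≡21, 17^6≡5, 17^7≡19, 17^8≡15, 17^9≡13, 17^10≡1. Already 17^10≡1, so the order is 10 < 11. No, the actual order is 10.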